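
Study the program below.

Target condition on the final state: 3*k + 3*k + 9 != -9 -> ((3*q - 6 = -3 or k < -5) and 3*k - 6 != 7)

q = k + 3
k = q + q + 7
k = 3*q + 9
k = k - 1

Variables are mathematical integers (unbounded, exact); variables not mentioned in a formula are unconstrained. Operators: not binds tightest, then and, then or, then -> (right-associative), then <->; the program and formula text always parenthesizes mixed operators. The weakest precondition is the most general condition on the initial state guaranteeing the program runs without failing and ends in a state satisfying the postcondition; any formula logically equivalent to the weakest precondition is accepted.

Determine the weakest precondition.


Working backward. After the program, the postcondition 3*k + 3*k + 9 != -9 -> ((3*q - 6 = -3 or k < -5) and 3*k - 6 != 7) must hold; in canonical form it is 6*k != -18 -> ((3*q = 3 or k < -5) and 3*k != 13).
Before k := k - 1: 6*k != -12 -> ((3*q = 3 or k < -4) and 3*k != 16)
Before k := 3*q + 9: 18*q != -66 -> ((3*q = 3 or 3*q < -13) and 9*q != -11)
Before k := q + q + 7: 18*q != -66 -> ((3*q = 3 or 3*q < -13) and 9*q != -11)
Before q := k + 3: 18*k != -120 -> ((3*k = -6 or 3*k < -22) and 9*k != -38)
Answer: WP = 18*k != -120 -> ((3*k = -6 or 3*k < -22) and 9*k != -38)


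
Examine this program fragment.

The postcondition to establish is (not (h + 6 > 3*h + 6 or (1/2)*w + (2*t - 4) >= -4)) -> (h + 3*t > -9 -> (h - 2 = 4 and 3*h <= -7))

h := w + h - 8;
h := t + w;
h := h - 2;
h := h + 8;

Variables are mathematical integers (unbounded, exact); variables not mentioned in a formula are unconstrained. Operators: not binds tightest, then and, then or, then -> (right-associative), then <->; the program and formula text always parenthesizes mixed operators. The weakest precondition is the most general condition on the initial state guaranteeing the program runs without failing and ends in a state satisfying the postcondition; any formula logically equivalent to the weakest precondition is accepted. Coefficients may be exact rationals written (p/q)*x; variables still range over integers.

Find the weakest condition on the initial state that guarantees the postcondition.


Working backward. After the program, the postcondition (not (h + 6 > 3*h + 6 or (1/2)*w + (2*t - 4) >= -4)) -> (h + 3*t > -9 -> (h - 2 = 4 and 3*h <= -7)) must hold; in canonical form it is (not (2*h < 0 or 2*t + (1/2)*w >= 0)) -> (h + 3*t > -9 -> (h = 6 and 3*h <= -7)).
Before h := h + 8: (not (2*h < -16 or 2*t + (1/2)*w >= 0)) -> (h + 3*t > -17 -> (h = -2 and 3*h <= -31))
Before h := h - 2: (not (2*h < -12 or 2*t + (1/2)*w >= 0)) -> (h + 3*t > -15 -> (h = 0 and 3*h <= -25))
Before h := t + w: (not (2*t + 2*w < -12 or 2*t + (1/2)*w >= 0)) -> (4*t + w > -15 -> (t + w = 0 and 3*t + 3*w <= -25))
Before h := w + h - 8: (not (2*t + 2*w < -12 or 2*t + (1/2)*w >= 0)) -> (4*t + w > -15 -> (t + w = 0 and 3*t + 3*w <= -25))
Answer: WP = (not (2*t + 2*w < -12 or 2*t + (1/2)*w >= 0)) -> (4*t + w > -15 -> (t + w = 0 and 3*t + 3*w <= -25))


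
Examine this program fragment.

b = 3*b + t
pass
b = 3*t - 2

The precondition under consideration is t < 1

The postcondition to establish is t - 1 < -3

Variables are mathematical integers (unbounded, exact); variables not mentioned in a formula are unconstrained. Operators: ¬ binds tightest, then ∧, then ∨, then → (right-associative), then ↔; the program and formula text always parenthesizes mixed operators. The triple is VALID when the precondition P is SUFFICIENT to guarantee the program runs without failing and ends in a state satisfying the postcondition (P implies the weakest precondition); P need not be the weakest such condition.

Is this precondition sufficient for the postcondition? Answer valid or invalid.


Working backward. After the program, the postcondition t - 1 < -3 must hold; in canonical form it is t < -2.
Before b := 3*t - 2: t < -2
Before skip: t < -2
Before b := 3*b + t: t < -2
The weakest precondition is t < -2.
Check whether t < 1 implies it.
Countermodel: at the initial state t = -2, the precondition holds but the weakest precondition fails.
Answer: invalid


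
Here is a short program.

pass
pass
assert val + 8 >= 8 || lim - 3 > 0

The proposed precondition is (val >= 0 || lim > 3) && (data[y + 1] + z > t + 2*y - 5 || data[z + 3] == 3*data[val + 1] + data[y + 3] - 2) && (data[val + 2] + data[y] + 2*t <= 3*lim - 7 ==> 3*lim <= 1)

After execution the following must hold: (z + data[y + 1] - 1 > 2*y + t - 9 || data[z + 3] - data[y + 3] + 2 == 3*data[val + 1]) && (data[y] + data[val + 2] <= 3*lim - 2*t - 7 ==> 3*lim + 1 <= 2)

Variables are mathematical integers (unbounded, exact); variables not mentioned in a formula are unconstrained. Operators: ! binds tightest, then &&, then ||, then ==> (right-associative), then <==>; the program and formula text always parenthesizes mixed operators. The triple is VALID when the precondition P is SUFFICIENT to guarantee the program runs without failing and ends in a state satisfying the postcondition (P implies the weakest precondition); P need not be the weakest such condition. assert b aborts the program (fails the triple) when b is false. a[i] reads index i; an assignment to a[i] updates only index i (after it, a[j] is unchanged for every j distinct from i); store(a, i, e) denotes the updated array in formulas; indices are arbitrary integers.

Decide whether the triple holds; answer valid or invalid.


Working backward. After the program, the postcondition (z + data[y + 1] - 1 > 2*y + t - 9 || data[z + 3] - data[y + 3] + 2 == 3*data[val + 1]) && (data[y] + data[val + 2] <= 3*lim - 2*t - 7 ==> 3*lim + 1 <= 2) must hold; in canonical form it is (data[y + 1] + z > t + 2*y - 8 || data[z + 3] == 3*data[val + 1] + data[y + 3] - 2) && (data[val + 2] + data[y] + 2*t <= 3*lim - 7 ==> 3*lim <= 1).
Before assert val + 8 >= 8 || lim - 3 > 0: (val >= 0 || lim > 3) && (data[y + 1] + z > t + 2*y - 8 || data[z + 3] == 3*data[val + 1] + data[y + 3] - 2) && (data[val + 2] + data[y] + 2*t <= 3*lim - 7 ==> 3*lim <= 1)
Before skip: (val >= 0 || lim > 3) && (data[y + 1] + z > t + 2*y - 8 || data[z + 3] == 3*data[val + 1] + data[y + 3] - 2) && (data[val + 2] + data[y] + 2*t <= 3*lim - 7 ==> 3*lim <= 1)
Before skip: (val >= 0 || lim > 3) && (data[y + 1] + z > t + 2*y - 8 || data[z + 3] == 3*data[val + 1] + data[y + 3] - 2) && (data[val + 2] + data[y] + 2*t <= 3*lim - 7 ==> 3*lim <= 1)
The weakest precondition is (val >= 0 || lim > 3) && (data[y + 1] + z > t + 2*y - 8 || data[z + 3] == 3*data[val + 1] + data[y + 3] - 2) && (data[val + 2] + data[y] + 2*t <= 3*lim - 7 ==> 3*lim <= 1).
Check whether (val >= 0 || lim > 3) && (data[y + 1] + z > t + 2*y - 5 || data[z + 3] == 3*data[val + 1] + data[y + 3] - 2) && (data[val + 2] + data[y] + 2*t <= 3*lim - 7 ==> 3*lim <= 1) implies it.
Every state satisfying the precondition satisfies the weakest precondition: the implication holds.
Answer: valid


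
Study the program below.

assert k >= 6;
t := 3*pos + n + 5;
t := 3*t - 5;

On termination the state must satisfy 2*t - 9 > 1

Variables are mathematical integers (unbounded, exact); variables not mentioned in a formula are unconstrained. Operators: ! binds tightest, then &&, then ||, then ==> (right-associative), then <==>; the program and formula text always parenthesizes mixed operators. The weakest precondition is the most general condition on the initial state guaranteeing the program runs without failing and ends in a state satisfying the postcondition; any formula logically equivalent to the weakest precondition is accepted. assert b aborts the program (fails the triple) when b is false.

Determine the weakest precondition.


Working backward. After the program, the postcondition 2*t - 9 > 1 must hold; in canonical form it is 2*t > 10.
Before t := 3*t - 5: 6*t > 20
Before t := 3*pos + n + 5: 6*n + 18*pos > -10
Before assert k >= 6: k >= 6 && 6*n + 18*pos > -10
Answer: WP = k >= 6 && 6*n + 18*pos > -10


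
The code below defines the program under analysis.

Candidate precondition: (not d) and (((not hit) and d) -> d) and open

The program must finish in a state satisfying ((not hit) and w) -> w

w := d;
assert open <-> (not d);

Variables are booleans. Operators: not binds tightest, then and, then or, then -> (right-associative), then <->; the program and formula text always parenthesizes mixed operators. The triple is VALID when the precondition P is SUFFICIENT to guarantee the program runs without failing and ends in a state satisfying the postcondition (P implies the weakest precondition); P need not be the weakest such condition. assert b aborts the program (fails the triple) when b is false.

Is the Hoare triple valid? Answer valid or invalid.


Working backward. After the program, ((not hit) and w) -> w must hold.
Before assert open <-> (not d): (open <-> (not d)) and (((not hit) and w) -> w)
Before w := d: (open <-> (not d)) and (((not hit) and d) -> d)
The weakest precondition is (open <-> (not d)) and (((not hit) and d) -> d).
Check whether (not d) and (((not hit) and d) -> d) and open implies it.
Every state satisfying the precondition satisfies the weakest precondition: the implication holds.
Answer: valid


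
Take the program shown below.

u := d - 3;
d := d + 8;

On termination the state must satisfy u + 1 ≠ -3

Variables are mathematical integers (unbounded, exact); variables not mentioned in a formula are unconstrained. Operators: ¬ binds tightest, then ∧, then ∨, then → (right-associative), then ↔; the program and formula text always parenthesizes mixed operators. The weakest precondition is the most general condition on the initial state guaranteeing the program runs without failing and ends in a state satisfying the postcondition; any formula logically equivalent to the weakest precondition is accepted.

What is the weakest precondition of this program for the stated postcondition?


Working backward. After the program, the postcondition u + 1 ≠ -3 must hold; in canonical form it is u ≠ -4.
Before d := d + 8: u ≠ -4
Before u := d - 3: d ≠ -1
Answer: WP = d ≠ -1


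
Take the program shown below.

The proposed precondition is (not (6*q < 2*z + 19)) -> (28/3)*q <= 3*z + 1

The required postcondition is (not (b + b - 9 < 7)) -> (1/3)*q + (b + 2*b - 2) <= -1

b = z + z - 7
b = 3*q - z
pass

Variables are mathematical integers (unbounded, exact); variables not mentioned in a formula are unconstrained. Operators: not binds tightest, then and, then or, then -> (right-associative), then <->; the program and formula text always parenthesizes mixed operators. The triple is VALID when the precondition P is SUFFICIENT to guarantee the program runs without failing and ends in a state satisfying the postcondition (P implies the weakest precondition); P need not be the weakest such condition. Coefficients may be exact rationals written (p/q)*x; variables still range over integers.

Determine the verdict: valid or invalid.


Working backward. After the program, the postcondition (not (b + b - 9 < 7)) -> (1/3)*q + (b + 2*b - 2) <= -1 must hold; in canonical form it is (not (2*b < 16)) -> 3*b + (1/3)*q <= 1.
Before skip: (not (2*b < 16)) -> 3*b + (1/3)*q <= 1
Before b := 3*q - z: (not (6*q < 2*z + 16)) -> (28/3)*q <= 3*z + 1
Before b := z + z - 7: (not (6*q < 2*z + 16)) -> (28/3)*q <= 3*z + 1
The weakest precondition is (not (6*q < 2*z + 16)) -> (28/3)*q <= 3*z + 1.
Check whether (not (6*q < 2*z + 19)) -> (28/3)*q <= 3*z + 1 implies it.
Countermodel: at the initial state q = 3, z = 1, the precondition holds but the weakest precondition fails.
Answer: invalid


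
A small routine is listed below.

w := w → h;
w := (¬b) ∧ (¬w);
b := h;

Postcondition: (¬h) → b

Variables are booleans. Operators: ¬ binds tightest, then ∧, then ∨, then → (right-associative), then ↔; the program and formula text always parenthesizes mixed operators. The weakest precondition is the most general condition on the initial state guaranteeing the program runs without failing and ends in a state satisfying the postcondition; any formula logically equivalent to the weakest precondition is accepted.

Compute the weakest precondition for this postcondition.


Working backward. After the program, (¬h) → b must hold.
Before b := h: (¬h) → h
Before w := (¬b) ∧ (¬w): (¬h) → h
Before w := w → h: (¬h) → h
Answer: WP = (¬h) → h


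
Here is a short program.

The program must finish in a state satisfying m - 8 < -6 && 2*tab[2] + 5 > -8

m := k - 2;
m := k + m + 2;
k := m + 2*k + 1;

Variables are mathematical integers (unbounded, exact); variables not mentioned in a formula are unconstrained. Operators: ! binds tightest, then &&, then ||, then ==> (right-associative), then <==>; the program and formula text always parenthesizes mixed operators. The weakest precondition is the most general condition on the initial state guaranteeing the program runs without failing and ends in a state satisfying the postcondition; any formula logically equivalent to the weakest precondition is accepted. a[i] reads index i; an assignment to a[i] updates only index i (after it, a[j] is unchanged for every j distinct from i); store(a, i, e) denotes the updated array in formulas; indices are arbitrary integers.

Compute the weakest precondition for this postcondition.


Working backward. After the program, the postcondition m - 8 < -6 && 2*tab[2] + 5 > -8 must hold; in canonical form it is m < 2 && 2*tab[2] > -13.
Before k := m + 2*k + 1: m < 2 && 2*tab[2] > -13
Before m := k + m + 2: k + m < 0 && 2*tab[2] > -13
Before m := k - 2: 2*k < 2 && 2*tab[2] > -13
Answer: WP = 2*k < 2 && 2*tab[2] > -13


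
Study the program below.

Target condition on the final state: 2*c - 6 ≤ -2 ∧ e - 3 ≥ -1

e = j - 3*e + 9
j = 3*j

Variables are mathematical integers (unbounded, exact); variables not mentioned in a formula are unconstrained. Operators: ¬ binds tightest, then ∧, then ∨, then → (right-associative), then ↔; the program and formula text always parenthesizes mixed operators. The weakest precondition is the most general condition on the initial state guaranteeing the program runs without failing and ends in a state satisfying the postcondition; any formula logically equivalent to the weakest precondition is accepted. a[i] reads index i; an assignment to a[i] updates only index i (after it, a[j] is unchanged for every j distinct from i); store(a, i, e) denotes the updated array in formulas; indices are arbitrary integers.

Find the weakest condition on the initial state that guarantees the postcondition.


Working backward. After the program, the postcondition 2*c - 6 ≤ -2 ∧ e - 3 ≥ -1 must hold; in canonical form it is 2*c ≤ 4 ∧ e ≥ 2.
Before j := 3*j: 2*c ≤ 4 ∧ e ≥ 2
Before e := j - 3*e + 9: 2*c ≤ 4 ∧ j ≥ 3*e - 7
Answer: WP = 2*c ≤ 4 ∧ j ≥ 3*e - 7


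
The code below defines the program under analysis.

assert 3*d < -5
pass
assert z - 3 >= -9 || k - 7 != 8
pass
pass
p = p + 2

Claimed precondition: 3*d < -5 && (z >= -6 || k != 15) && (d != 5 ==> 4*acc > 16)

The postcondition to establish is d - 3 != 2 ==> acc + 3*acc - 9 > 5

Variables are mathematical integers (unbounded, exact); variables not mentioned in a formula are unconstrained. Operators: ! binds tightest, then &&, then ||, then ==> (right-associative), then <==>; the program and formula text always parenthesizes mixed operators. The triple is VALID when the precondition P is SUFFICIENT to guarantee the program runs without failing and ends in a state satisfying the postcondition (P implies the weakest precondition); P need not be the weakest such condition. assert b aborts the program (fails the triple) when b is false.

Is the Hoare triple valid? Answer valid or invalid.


Working backward. After the program, the postcondition d - 3 != 2 ==> acc + 3*acc - 9 > 5 must hold; in canonical form it is d != 5 ==> 4*acc > 14.
Before p := p + 2: d != 5 ==> 4*acc > 14
Before skip: d != 5 ==> 4*acc > 14
Before skip: d != 5 ==> 4*acc > 14
Before assert z - 3 >= -9 || k - 7 != 8: (z >= -6 || k != 15) && (d != 5 ==> 4*acc > 14)
Before skip: (z >= -6 || k != 15) && (d != 5 ==> 4*acc > 14)
Before assert 3*d < -5: 3*d < -5 && (z >= -6 || k != 15) && (d != 5 ==> 4*acc > 14)
The weakest precondition is 3*d < -5 && (z >= -6 || k != 15) && (d != 5 ==> 4*acc > 14).
Check whether 3*d < -5 && (z >= -6 || k != 15) && (d != 5 ==> 4*acc > 16) implies it.
Every state satisfying the precondition satisfies the weakest precondition: the implication holds.
Answer: valid


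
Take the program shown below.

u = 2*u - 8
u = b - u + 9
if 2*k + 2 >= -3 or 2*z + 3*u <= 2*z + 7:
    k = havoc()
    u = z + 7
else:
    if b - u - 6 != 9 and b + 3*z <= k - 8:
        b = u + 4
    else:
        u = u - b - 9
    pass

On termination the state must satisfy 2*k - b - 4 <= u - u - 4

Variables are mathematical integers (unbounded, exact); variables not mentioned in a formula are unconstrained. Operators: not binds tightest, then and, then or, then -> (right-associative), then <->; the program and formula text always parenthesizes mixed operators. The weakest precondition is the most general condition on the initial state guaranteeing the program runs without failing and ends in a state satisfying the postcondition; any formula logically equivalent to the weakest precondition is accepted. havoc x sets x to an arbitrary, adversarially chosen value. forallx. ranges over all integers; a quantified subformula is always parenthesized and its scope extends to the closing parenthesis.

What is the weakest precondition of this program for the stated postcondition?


Working backward. After the program, the postcondition 2*k - b - 4 <= u - u - 4 must hold; in canonical form it is 2*k <= b.
Then branch requires forall k_1. 2*k_1 <= b; else branch requires ((b != u + 15 and b + 3*z <= k - 8) -> 2*k <= u + 4) and ((not (b != u + 15 and b + 3*z <= k - 8)) -> 2*k <= b).
Before the if: ((2*k >= -5 or 3*u <= 7) -> (forall k_1. 2*k_1 <= b)) and ((not (2*k >= -5 or 3*u <= 7)) -> (((b != u + 15 and b + 3*z <= k - 8) -> 2*k <= u + 4) and ((not (b != u + 15 and b + 3*z <= k - 8)) -> 2*k <= b)))
Before u := b - u + 9: ((2*k >= -5 or 3*b <= 3*u - 20) -> (forall k_1. 2*k_1 <= b)) and ((not (2*k >= -5 or 3*b <= 3*u - 20)) -> (((u != 24 and b + 3*z <= k - 8) -> 2*k + u <= b + 13) and ((not (u != 24 and b + 3*z <= k - 8)) -> 2*k <= b)))
Before u := 2*u - 8: ((2*k >= -5 or 3*b <= 6*u - 44) -> (forall k_1. 2*k_1 <= b)) and ((not (2*k >= -5 or 3*b <= 6*u - 44)) -> (((2*u != 32 and b + 3*z <= k - 8) -> 2*k + 2*u <= b + 21) and ((not (2*u != 32 and b + 3*z <= k - 8)) -> 2*k <= b)))
Answer: WP = ((2*k >= -5 or 3*b <= 6*u - 44) -> (forall k_1. 2*k_1 <= b)) and ((not (2*k >= -5 or 3*b <= 6*u - 44)) -> (((2*u != 32 and b + 3*z <= k - 8) -> 2*k + 2*u <= b + 21) and ((not (2*u != 32 and b + 3*z <= k - 8)) -> 2*k <= b)))


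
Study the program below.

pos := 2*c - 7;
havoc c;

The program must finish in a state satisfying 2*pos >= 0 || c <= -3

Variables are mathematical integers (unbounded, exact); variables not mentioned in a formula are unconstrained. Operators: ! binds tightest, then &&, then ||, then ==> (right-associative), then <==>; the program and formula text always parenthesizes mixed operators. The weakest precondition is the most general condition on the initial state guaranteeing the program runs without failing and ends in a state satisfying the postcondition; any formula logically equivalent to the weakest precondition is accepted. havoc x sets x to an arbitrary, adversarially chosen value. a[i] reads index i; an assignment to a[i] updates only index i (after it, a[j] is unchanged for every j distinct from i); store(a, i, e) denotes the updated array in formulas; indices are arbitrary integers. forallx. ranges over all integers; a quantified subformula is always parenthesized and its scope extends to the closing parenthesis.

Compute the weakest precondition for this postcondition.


Working backward. After the program, 2*pos >= 0 || c <= -3 must hold.
Before havoc c: forall c_1. (2*pos >= 0 || c_1 <= -3)
Before pos := 2*c - 7: forall c_1. (4*c >= 14 || c_1 <= -3)
Answer: WP = forall c_1. (4*c >= 14 || c_1 <= -3)


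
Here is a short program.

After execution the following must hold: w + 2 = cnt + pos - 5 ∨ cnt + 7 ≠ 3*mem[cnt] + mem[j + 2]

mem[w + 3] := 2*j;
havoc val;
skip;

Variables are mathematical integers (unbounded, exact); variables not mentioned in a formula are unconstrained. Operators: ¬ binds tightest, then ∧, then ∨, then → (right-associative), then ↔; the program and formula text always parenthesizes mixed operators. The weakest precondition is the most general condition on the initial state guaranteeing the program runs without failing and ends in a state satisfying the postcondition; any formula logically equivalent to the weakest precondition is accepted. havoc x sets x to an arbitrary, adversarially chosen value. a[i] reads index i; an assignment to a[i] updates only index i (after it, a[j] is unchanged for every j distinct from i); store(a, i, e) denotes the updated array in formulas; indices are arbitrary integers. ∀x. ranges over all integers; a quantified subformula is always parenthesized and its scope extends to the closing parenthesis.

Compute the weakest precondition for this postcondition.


Working backward. After the program, the postcondition w + 2 = cnt + pos - 5 ∨ cnt + 7 ≠ 3*mem[cnt] + mem[j + 2] must hold; in canonical form it is w = cnt + pos - 7 ∨ cnt ≠ mem[j + 2] + 3*mem[cnt] - 7.
Before skip: w = cnt + pos - 7 ∨ cnt ≠ mem[j + 2] + 3*mem[cnt] - 7
Before havoc val: w = cnt + pos - 7 ∨ cnt ≠ mem[j + 2] + 3*mem[cnt] - 7
Before mem[w + 3] := 2*j: w = cnt + pos - 7 ∨ cnt ≠ store(mem, w + 3, 2*j)[j + 2] + 3*store(mem, w + 3, 2*j)[cnt] - 7
Answer: WP = w = cnt + pos - 7 ∨ cnt ≠ store(mem, w + 3, 2*j)[j + 2] + 3*store(mem, w + 3, 2*j)[cnt] - 7


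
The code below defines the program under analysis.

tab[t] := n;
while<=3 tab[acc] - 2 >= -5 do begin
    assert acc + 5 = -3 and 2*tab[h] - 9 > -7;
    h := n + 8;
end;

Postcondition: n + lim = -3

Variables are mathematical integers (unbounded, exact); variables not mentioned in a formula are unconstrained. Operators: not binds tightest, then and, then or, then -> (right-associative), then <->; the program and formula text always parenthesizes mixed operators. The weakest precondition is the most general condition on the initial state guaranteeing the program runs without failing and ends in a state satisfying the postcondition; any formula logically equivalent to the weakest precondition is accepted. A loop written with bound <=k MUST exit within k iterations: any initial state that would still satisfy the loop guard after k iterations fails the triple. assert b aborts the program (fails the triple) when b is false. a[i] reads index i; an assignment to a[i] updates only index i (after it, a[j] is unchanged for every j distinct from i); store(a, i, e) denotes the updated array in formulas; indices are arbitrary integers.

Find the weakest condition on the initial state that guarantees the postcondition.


Working backward. After the program, the postcondition n + lim = -3 must hold; in canonical form it is lim + n = -3.
Before the loop (bound <=3), unroll the exhaustion recursion (WP_0 = exit-now case; WP_j = one more guarded iteration, up to j = 3):
  WP_0: (not (tab[acc] >= -3)) and lim + n = -3
  WP_1: (tab[acc] >= -3 -> (acc = -8 and 2*tab[h] > 2 and (not (tab[acc] >= -3)) and lim + n = -3)) and ((not (tab[acc] >= -3)) -> lim + n = -3)
  WP_2: (tab[acc] >= -3 -> (acc = -8 and 2*tab[h] > 2 and (tab[acc] >= -3 -> (acc = -8 and 2*tab[n + 8] > 2 and (not (tab[acc] >= -3)) and lim + n = -3)) and ((not (tab[acc] >= -3)) -> lim + n = -3))) and ((not (tab[acc] >= -3)) -> lim + n = -3)
  WP_3: (tab[acc] >= -3 -> (acc = -8 and 2*tab[h] > 2 and (tab[acc] >= -3 -> (acc = -8 and 2*tab[n + 8] > 2 and (tab[acc] >= -3 -> (acc = -8 and 2*tab[n + 8] > 2 and (not (tab[acc] >= -3)) and lim + n = -3)) and ((not (tab[acc] >= -3)) -> lim + n = -3))) and ((not (tab[acc] >= -3)) -> lim + n = -3))) and ((not (tab[acc] >= -3)) -> lim + n = -3)
So before the loop: (tab[acc] >= -3 -> (acc = -8 and 2*tab[h] > 2 and (tab[acc] >= -3 -> (acc = -8 and 2*tab[n + 8] > 2 and (tab[acc] >= -3 -> (acc = -8 and 2*tab[n + 8] > 2 and (not (tab[acc] >= -3)) and lim + n = -3)) and ((not (tab[acc] >= -3)) -> lim + n = -3))) and ((not (tab[acc] >= -3)) -> lim + n = -3))) and ((not (tab[acc] >= -3)) -> lim + n = -3)
Before tab[t] := n: (store(tab, t, n)[acc] >= -3 -> (acc = -8 and 2*store(tab, t, n)[h] > 2 and (store(tab, t, n)[acc] >= -3 -> (acc = -8 and 2*store(tab, t, n)[n + 8] > 2 and (store(tab, t, n)[acc] >= -3 -> (acc = -8 and 2*store(tab, t, n)[n + 8] > 2 and (not (store(tab, t, n)[acc] >= -3)) and lim + n = -3)) and ((not (store(tab, t, n)[acc] >= -3)) -> lim + n = -3))) and ((not (store(tab, t, n)[acc] >= -3)) -> lim + n = -3))) and ((not (store(tab, t, n)[acc] >= -3)) -> lim + n = -3)
Answer: WP = (store(tab, t, n)[acc] >= -3 -> (acc = -8 and 2*store(tab, t, n)[h] > 2 and (store(tab, t, n)[acc] >= -3 -> (acc = -8 and 2*store(tab, t, n)[n + 8] > 2 and (store(tab, t, n)[acc] >= -3 -> (acc = -8 and 2*store(tab, t, n)[n + 8] > 2 and (not (store(tab, t, n)[acc] >= -3)) and lim + n = -3)) and ((not (store(tab, t, n)[acc] >= -3)) -> lim + n = -3))) and ((not (store(tab, t, n)[acc] >= -3)) -> lim + n = -3))) and ((not (store(tab, t, n)[acc] >= -3)) -> lim + n = -3)


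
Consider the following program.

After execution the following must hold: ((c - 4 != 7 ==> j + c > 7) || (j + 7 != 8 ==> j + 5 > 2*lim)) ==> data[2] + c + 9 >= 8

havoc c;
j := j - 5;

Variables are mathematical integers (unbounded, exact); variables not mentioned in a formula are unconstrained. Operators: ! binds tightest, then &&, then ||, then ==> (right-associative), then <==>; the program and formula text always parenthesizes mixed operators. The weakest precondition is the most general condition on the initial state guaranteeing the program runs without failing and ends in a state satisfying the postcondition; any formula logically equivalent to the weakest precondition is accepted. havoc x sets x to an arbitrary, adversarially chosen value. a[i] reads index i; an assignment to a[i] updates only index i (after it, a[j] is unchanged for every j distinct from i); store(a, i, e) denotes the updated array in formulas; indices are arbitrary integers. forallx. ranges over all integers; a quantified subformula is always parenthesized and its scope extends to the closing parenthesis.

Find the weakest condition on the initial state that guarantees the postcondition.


Working backward. After the program, the postcondition ((c - 4 != 7 ==> j + c > 7) || (j + 7 != 8 ==> j + 5 > 2*lim)) ==> data[2] + c + 9 >= 8 must hold; in canonical form it is ((c != 11 ==> c + j > 7) || (j != 1 ==> j > 2*lim - 5)) ==> data[2] + c >= -1.
Before j := j - 5: ((c != 11 ==> c + j > 12) || (j != 6 ==> j > 2*lim)) ==> data[2] + c >= -1
Before havoc c: forall c_1. (((c_1 != 11 ==> c_1 + j > 12) || (j != 6 ==> j > 2*lim)) ==> data[2] + c_1 >= -1)
Answer: WP = forall c_1. (((c_1 != 11 ==> c_1 + j > 12) || (j != 6 ==> j > 2*lim)) ==> data[2] + c_1 >= -1)


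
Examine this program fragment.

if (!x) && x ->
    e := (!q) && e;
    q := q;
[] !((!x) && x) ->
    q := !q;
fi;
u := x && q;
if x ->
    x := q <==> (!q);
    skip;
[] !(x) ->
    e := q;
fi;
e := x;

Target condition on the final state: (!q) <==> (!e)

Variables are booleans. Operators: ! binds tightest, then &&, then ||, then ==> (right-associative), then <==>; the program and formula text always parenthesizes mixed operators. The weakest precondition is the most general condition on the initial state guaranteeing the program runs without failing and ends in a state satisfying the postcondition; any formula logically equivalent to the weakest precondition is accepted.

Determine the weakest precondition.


Working backward. After the program, (!q) <==> (!e) must hold.
Before e := x: (!q) <==> (!x)
Then branch requires (!q) <==> (!(q <==> (!q))); else branch requires (!q) <==> (!x).
Before the if: (x ==> ((!q) <==> (!(q <==> (!q))))) && ((!x) ==> ((!q) <==> (!x)))
Before u := x && q: (x ==> ((!q) <==> (!(q <==> (!q))))) && ((!x) ==> ((!q) <==> (!x)))
Then branch requires (x ==> ((!q) <==> (!(q <==> (!q))))) && ((!x) ==> ((!q) <==> (!x))); else branch requires (x ==> (q <==> (!((!q) <==> q)))) && ((!x) ==> (q <==> (!x))).
Before the if: (x ==> (q <==> (!((!q) <==> q)))) && ((!x) ==> (q <==> (!x)))
Answer: WP = (x ==> (q <==> (!((!q) <==> q)))) && ((!x) ==> (q <==> (!x)))


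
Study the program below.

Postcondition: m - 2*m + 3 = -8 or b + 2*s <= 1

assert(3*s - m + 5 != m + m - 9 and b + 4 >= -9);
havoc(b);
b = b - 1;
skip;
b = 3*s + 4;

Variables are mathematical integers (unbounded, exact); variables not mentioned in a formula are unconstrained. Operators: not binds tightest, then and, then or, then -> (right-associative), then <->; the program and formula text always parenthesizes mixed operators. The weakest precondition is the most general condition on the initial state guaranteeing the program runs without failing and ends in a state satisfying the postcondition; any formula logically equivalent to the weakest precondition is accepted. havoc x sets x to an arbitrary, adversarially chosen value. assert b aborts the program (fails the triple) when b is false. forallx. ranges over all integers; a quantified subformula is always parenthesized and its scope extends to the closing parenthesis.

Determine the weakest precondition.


Working backward. After the program, the postcondition m - 2*m + 3 = -8 or b + 2*s <= 1 must hold; in canonical form it is m = 11 or b + 2*s <= 1.
Before b := 3*s + 4: m = 11 or 5*s <= -3
Before skip: m = 11 or 5*s <= -3
Before b := b - 1: m = 11 or 5*s <= -3
Before havoc b: m = 11 or 5*s <= -3
Before assert 3*s - m + 5 != m + m - 9 and b + 4 >= -9: 3*s != 3*m - 14 and b >= -13 and (m = 11 or 5*s <= -3)
Answer: WP = 3*s != 3*m - 14 and b >= -13 and (m = 11 or 5*s <= -3)


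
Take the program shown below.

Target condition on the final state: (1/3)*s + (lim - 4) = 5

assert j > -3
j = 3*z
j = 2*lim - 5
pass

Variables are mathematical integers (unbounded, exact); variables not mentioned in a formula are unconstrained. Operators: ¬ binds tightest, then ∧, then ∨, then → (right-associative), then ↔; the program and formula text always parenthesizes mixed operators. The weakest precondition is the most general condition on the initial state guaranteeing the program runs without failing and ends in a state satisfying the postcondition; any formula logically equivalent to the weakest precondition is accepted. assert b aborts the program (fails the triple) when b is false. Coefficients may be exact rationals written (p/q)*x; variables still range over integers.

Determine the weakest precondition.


Working backward. After the program, the postcondition (1/3)*s + (lim - 4) = 5 must hold; in canonical form it is lim + (1/3)*s = 9.
Before skip: lim + (1/3)*s = 9
Before j := 2*lim - 5: lim + (1/3)*s = 9
Before j := 3*z: lim + (1/3)*s = 9
Before assert j > -3: j > -3 ∧ lim + (1/3)*s = 9
Answer: WP = j > -3 ∧ lim + (1/3)*s = 9


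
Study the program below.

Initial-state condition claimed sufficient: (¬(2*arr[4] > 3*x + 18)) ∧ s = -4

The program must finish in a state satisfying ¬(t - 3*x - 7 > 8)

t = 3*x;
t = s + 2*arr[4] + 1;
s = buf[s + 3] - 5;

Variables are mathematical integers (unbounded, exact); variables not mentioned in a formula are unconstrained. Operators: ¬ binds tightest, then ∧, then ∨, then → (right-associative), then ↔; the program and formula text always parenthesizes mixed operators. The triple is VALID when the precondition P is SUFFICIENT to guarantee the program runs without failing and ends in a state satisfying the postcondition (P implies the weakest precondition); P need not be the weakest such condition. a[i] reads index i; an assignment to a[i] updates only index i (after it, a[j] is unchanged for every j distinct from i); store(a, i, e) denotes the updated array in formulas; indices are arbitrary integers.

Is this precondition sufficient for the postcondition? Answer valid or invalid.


Working backward. After the program, the postcondition ¬(t - 3*x - 7 > 8) must hold; in canonical form it is ¬(t > 3*x + 15).
Before s := buf[s + 3] - 5: ¬(t > 3*x + 15)
Before t := s + 2*arr[4] + 1: ¬(2*arr[4] + s > 3*x + 14)
Before t := 3*x: ¬(2*arr[4] + s > 3*x + 14)
The weakest precondition is ¬(2*arr[4] + s > 3*x + 14).
Check whether (¬(2*arr[4] > 3*x + 18)) ∧ s = -4 implies it.
Every state satisfying the precondition satisfies the weakest precondition: the implication holds.
Answer: valid


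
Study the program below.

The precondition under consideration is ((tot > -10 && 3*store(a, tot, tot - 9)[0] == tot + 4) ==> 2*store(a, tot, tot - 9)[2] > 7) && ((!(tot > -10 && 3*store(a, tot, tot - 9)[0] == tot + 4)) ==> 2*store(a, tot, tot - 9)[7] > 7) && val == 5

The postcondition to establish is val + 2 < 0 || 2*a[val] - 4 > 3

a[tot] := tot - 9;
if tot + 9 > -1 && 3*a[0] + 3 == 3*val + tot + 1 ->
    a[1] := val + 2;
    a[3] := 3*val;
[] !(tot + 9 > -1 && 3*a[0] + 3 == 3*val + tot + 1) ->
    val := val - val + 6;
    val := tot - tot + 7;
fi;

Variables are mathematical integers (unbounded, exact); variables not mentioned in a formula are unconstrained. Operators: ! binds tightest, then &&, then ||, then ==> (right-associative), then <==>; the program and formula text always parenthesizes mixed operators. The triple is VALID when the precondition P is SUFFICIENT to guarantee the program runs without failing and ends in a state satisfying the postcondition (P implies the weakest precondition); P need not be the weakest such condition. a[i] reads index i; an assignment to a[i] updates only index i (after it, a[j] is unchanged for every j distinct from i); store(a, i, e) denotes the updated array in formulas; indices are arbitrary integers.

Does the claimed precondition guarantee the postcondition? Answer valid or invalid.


Working backward. After the program, the postcondition val + 2 < 0 || 2*a[val] - 4 > 3 must hold; in canonical form it is val < -2 || 2*a[val] > 7.
Then branch requires val < -2 || 2*store(store(a, 1, val + 2), 3, 3*val)[val] > 7; else branch requires 2*a[7] > 7.
Before the if: ((tot > -10 && 3*a[0] == tot + 3*val - 2) ==> (val < -2 || 2*store(store(a, 1, val + 2), 3, 3*val)[val] > 7)) && ((!(tot > -10 && 3*a[0] == tot + 3*val - 2)) ==> 2*a[7] > 7)
Before a[tot] := tot - 9: ((tot > -10 && 3*store(a, tot, tot - 9)[0] == tot + 3*val - 2) ==> (val < -2 || 2*store(store(store(a, tot, tot - 9), 1, val + 2), 3, 3*val)[val] > 7)) && ((!(tot > -10 && 3*store(a, tot, tot - 9)[0] == tot + 3*val - 2)) ==> 2*store(a, tot, tot - 9)[7] > 7)
The weakest precondition is ((tot > -10 && 3*store(a, tot, tot - 9)[0] == tot + 3*val - 2) ==> (val < -2 || 2*store(store(store(a, tot, tot - 9), 1, val + 2), 3, 3*val)[val] > 7)) && ((!(tot > -10 && 3*store(a, tot, tot - 9)[0] == tot + 3*val - 2)) ==> 2*store(a, tot, tot - 9)[7] > 7).
Check whether ((tot > -10 && 3*store(a, tot, tot - 9)[0] == tot + 4) ==> 2*store(a, tot, tot - 9)[2] > 7) && ((!(tot > -10 && 3*store(a, tot, tot - 9)[0] == tot + 4)) ==> 2*store(a, tot, tot - 9)[7] > 7) && val == 5 implies it.
Countermodel: at the initial state a = {[0] = 6, [1] = 3, [2] = 3, [3] = 3, [5] = 3, [7] = 4, elsewhere 3}, tot = 5, val = 5, the precondition holds but the weakest precondition fails.
Answer: invalid


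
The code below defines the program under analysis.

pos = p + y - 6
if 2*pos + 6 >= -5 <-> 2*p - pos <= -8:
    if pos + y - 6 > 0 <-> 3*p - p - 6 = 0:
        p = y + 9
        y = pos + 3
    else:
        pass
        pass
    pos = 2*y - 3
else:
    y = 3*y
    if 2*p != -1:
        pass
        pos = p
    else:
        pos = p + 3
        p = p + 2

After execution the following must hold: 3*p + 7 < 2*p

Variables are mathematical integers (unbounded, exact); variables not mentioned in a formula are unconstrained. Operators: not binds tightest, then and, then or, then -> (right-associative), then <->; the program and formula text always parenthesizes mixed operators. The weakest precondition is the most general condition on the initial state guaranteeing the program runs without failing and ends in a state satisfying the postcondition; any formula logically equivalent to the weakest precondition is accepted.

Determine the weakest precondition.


Working backward. After the program, the postcondition 3*p + 7 < 2*p must hold; in canonical form it is p < -7.
Then branch requires ((pos + y > 6 <-> 2*p = 6) -> y < -16) and ((not (pos + y > 6 <-> 2*p = 6)) -> p < -7); else branch requires (2*p != -1 -> p < -7) and ((not (2*p != -1)) -> p < -9).
Before the if: ((2*pos >= -11 <-> 2*p <= pos - 8) -> (((pos + y > 6 <-> 2*p = 6) -> y < -16) and ((not (pos + y > 6 <-> 2*p = 6)) -> p < -7))) and ((not (2*pos >= -11 <-> 2*p <= pos - 8)) -> ((2*p != -1 -> p < -7) and ((not (2*p != -1)) -> p < -9)))
Before pos := p + y - 6: ((2*p + 2*y >= 1 <-> p <= y - 14) -> (((p + 2*y > 12 <-> 2*p = 6) -> y < -16) and ((not (p + 2*y > 12 <-> 2*p = 6)) -> p < -7))) and ((not (2*p + 2*y >= 1 <-> p <= y - 14)) -> ((2*p != -1 -> p < -7) and ((not (2*p != -1)) -> p < -9)))
Answer: WP = ((2*p + 2*y >= 1 <-> p <= y - 14) -> (((p + 2*y > 12 <-> 2*p = 6) -> y < -16) and ((not (p + 2*y > 12 <-> 2*p = 6)) -> p < -7))) and ((not (2*p + 2*y >= 1 <-> p <= y - 14)) -> ((2*p != -1 -> p < -7) and ((not (2*p != -1)) -> p < -9)))


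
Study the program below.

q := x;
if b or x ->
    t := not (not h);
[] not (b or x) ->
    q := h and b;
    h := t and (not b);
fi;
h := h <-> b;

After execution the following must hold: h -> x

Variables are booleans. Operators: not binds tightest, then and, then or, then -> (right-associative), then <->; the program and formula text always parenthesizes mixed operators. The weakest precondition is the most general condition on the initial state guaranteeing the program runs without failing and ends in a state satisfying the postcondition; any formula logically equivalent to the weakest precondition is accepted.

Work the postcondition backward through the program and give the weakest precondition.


Working backward. After the program, h -> x must hold.
Before h := h <-> b: (h <-> b) -> x
Then branch requires (h <-> b) -> x; else branch requires ((t and (not b)) <-> b) -> x.
Before the if: ((b or x) -> ((h <-> b) -> x)) and ((not (b or x)) -> (((t and (not b)) <-> b) -> x))
Before q := x: ((b or x) -> ((h <-> b) -> x)) and ((not (b or x)) -> (((t and (not b)) <-> b) -> x))
Answer: WP = ((b or x) -> ((h <-> b) -> x)) and ((not (b or x)) -> (((t and (not b)) <-> b) -> x))


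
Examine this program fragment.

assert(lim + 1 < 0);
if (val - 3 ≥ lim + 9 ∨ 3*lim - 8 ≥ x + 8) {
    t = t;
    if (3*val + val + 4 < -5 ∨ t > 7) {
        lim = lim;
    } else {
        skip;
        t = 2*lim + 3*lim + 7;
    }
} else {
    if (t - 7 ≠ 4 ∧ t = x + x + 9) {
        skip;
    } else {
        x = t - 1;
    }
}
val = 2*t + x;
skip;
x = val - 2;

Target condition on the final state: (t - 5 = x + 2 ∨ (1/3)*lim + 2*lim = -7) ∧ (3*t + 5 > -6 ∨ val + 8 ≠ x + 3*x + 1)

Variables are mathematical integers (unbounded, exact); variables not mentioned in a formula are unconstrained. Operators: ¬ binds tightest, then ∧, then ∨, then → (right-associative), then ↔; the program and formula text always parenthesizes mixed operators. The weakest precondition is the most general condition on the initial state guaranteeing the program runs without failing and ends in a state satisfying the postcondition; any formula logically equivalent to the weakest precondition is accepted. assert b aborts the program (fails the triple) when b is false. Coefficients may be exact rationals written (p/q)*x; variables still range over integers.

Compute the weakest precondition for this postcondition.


Working backward. After the program, the postcondition (t - 5 = x + 2 ∨ (1/3)*lim + 2*lim = -7) ∧ (3*t + 5 > -6 ∨ val + 8 ≠ x + 3*x + 1) must hold; in canonical form it is (t = x + 7 ∨ (7/3)*lim = -7) ∧ (3*t > -11 ∨ val ≠ 4*x - 7).
Before x := val - 2: (t = val + 5 ∨ (7/3)*lim = -7) ∧ (3*t > -11 ∨ 3*val ≠ 15)
Before skip: (t = val + 5 ∨ (7/3)*lim = -7) ∧ (3*t > -11 ∨ 3*val ≠ 15)
Before val := 2*t + x: (t + x = -5 ∨ (7/3)*lim = -7) ∧ (3*t > -11 ∨ 6*t + 3*x ≠ 15)
Then branch requires ((4*val < -9 ∨ t > 7) → ((t + x = -5 ∨ (7/3)*lim = -7) ∧ (3*t > -11 ∨ 6*t + 3*x ≠ 15))) ∧ ((¬(4*val < -9 ∨ t > 7)) → ((5*lim + x = -12 ∨ (7/3)*lim = -7) ∧ (15*lim > -32 ∨ 30*lim + 3*x ≠ -27))); else branch requires ((t ≠ 11 ∧ t = 2*x + 9) → ((t + x = -5 ∨ (7/3)*lim = -7) ∧ (3*t > -11 ∨ 6*t + 3*x ≠ 15))) ∧ ((¬(t ≠ 11 ∧ t = 2*x + 9)) → ((2*t = -4 ∨ (7/3)*lim = -7) ∧ (3*t > -11 ∨ 9*t ≠ 18))).
Before the if: ((val ≥ lim + 12 ∨ 3*lim ≥ x + 16) → (((4*val < -9 ∨ t > 7) → ((t + x = -5 ∨ (7/3)*lim = -7) ∧ (3*t > -11 ∨ 6*t + 3*x ≠ 15))) ∧ ((¬(4*val < -9 ∨ t > 7)) → ((5*lim + x = -12 ∨ (7/3)*lim = -7) ∧ (15*lim > -32 ∨ 30*lim + 3*x ≠ -27))))) ∧ ((¬(val ≥ lim + 12 ∨ 3*lim ≥ x + 16)) → (((t ≠ 11 ∧ t = 2*x + 9) → ((t + x = -5 ∨ (7/3)*lim = -7) ∧ (3*t > -11 ∨ 6*t + 3*x ≠ 15))) ∧ ((¬(t ≠ 11 ∧ t = 2*x + 9)) → ((2*t = -4 ∨ (7/3)*lim = -7) ∧ (3*t > -11 ∨ 9*t ≠ 18)))))
Before assert lim + 1 < 0: lim < -1 ∧ ((val ≥ lim + 12 ∨ 3*lim ≥ x + 16) → (((4*val < -9 ∨ t > 7) → ((t + x = -5 ∨ (7/3)*lim = -7) ∧ (3*t > -11 ∨ 6*t + 3*x ≠ 15))) ∧ ((¬(4*val < -9 ∨ t > 7)) → ((5*lim + x = -12 ∨ (7/3)*lim = -7) ∧ (15*lim > -32 ∨ 30*lim + 3*x ≠ -27))))) ∧ ((¬(val ≥ lim + 12 ∨ 3*lim ≥ x + 16)) → (((t ≠ 11 ∧ t = 2*x + 9) → ((t + x = -5 ∨ (7/3)*lim = -7) ∧ (3*t > -11 ∨ 6*t + 3*x ≠ 15))) ∧ ((¬(t ≠ 11 ∧ t = 2*x + 9)) → ((2*t = -4 ∨ (7/3)*lim = -7) ∧ (3*t > -11 ∨ 9*t ≠ 18)))))
Answer: WP = lim < -1 ∧ ((val ≥ lim + 12 ∨ 3*lim ≥ x + 16) → (((4*val < -9 ∨ t > 7) → ((t + x = -5 ∨ (7/3)*lim = -7) ∧ (3*t > -11 ∨ 6*t + 3*x ≠ 15))) ∧ ((¬(4*val < -9 ∨ t > 7)) → ((5*lim + x = -12 ∨ (7/3)*lim = -7) ∧ (15*lim > -32 ∨ 30*lim + 3*x ≠ -27))))) ∧ ((¬(val ≥ lim + 12 ∨ 3*lim ≥ x + 16)) → (((t ≠ 11 ∧ t = 2*x + 9) → ((t + x = -5 ∨ (7/3)*lim = -7) ∧ (3*t > -11 ∨ 6*t + 3*x ≠ 15))) ∧ ((¬(t ≠ 11 ∧ t = 2*x + 9)) → ((2*t = -4 ∨ (7/3)*lim = -7) ∧ (3*t > -11 ∨ 9*t ≠ 18)))))
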